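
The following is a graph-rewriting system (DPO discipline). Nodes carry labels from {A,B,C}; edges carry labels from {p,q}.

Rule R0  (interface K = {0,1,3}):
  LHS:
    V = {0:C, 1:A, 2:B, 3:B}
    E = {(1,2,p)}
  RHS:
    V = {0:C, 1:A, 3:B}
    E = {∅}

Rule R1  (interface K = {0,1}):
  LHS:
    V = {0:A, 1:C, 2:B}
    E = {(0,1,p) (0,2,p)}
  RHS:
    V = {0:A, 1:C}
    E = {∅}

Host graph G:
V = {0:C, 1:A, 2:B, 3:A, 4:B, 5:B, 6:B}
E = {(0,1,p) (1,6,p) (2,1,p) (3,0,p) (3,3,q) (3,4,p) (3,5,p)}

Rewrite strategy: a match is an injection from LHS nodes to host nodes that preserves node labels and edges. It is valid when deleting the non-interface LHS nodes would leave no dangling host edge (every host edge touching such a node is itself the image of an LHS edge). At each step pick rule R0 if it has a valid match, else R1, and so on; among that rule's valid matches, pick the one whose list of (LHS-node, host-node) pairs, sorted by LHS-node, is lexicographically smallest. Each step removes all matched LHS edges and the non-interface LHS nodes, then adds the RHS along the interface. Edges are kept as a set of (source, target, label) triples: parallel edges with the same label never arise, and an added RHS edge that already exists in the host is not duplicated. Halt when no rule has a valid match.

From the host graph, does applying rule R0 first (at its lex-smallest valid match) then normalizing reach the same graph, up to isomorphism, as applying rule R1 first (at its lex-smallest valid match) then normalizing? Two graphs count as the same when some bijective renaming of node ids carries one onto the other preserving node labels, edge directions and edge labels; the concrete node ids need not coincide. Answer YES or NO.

branch R0-first: apply at {0↦0, 1↦1, 2↦6, 3↦2} → |E|=6, then 2 more step(s) → NF |V|=4 |E|=4 V={0:C, 1:A, 2:B, 3:A} E=0-p->1 2-p->1 3-p->0 3-q->3
branch R1-first: apply at {0↦3, 1↦0, 2↦4} → |E|=5, then 2 more step(s) → NF |V|=4 |E|=3 V={0:C, 1:A, 2:B, 3:A} E=0-p->1 2-p->1 3-q->3
graphs not isomorphic

Answer: NO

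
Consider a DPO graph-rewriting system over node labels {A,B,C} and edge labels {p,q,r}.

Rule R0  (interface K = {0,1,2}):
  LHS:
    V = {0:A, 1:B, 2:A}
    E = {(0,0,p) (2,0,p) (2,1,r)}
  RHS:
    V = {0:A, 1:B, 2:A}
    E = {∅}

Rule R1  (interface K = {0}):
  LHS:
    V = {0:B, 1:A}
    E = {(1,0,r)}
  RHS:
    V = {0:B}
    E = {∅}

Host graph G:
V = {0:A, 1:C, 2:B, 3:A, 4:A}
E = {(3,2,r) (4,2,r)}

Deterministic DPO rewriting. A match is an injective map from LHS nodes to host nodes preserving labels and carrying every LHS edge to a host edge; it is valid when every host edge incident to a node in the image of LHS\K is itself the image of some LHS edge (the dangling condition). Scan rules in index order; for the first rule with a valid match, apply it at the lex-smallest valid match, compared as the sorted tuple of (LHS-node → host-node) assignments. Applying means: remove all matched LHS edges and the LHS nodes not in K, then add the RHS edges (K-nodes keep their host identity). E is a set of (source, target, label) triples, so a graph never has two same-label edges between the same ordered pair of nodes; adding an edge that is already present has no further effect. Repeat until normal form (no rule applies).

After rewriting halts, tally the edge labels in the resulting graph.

Answer: (no edges)

Rewrite trace:
initial: |V|=5 |E|=2  E = 3-r->2 4-r->2
step 1: apply R1 at {0↦2, 1↦3}  → |V|=4 |E|=1  E = 4-r->2
step 2: apply R1 at {0↦2, 1↦4}  → |V|=3 |E|=0  E = ∅
normal form: no rule applies after step 2
NF edges: []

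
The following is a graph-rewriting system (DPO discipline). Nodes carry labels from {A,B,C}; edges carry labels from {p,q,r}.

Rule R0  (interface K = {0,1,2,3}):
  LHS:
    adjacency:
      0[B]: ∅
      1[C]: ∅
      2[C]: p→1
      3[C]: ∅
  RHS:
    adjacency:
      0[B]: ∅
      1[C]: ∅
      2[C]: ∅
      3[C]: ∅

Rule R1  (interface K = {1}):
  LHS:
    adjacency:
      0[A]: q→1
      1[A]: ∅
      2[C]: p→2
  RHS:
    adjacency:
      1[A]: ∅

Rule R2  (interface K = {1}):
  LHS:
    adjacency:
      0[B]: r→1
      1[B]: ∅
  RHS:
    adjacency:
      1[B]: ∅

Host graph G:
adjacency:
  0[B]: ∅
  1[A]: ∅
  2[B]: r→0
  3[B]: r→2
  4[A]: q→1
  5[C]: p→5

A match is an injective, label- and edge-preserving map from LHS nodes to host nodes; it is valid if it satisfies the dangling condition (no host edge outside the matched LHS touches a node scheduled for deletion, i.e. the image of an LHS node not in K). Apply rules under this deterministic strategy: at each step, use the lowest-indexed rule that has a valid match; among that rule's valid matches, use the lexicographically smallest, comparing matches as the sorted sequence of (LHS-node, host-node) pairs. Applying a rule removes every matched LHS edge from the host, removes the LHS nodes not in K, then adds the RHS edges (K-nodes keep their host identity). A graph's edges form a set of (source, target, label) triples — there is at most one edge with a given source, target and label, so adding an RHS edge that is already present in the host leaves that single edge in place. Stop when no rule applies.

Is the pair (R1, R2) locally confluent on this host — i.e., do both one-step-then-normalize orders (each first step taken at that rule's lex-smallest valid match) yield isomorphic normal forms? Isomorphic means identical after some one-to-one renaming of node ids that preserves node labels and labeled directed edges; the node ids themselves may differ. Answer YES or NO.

branch R1-first: apply at {0↦4, 1↦1, 2↦5} → |E|=2, then 2 more step(s) → NF |V|=2 |E|=0 V={0:B, 1:A} E=∅
branch R2-first: apply at {0↦3, 1↦2} → |E|=3, then 2 more step(s) → NF |V|=2 |E|=0 V={0:B, 1:A} E=∅
graphs isomorphic (equal up to label-preserving node renaming)

Answer: YES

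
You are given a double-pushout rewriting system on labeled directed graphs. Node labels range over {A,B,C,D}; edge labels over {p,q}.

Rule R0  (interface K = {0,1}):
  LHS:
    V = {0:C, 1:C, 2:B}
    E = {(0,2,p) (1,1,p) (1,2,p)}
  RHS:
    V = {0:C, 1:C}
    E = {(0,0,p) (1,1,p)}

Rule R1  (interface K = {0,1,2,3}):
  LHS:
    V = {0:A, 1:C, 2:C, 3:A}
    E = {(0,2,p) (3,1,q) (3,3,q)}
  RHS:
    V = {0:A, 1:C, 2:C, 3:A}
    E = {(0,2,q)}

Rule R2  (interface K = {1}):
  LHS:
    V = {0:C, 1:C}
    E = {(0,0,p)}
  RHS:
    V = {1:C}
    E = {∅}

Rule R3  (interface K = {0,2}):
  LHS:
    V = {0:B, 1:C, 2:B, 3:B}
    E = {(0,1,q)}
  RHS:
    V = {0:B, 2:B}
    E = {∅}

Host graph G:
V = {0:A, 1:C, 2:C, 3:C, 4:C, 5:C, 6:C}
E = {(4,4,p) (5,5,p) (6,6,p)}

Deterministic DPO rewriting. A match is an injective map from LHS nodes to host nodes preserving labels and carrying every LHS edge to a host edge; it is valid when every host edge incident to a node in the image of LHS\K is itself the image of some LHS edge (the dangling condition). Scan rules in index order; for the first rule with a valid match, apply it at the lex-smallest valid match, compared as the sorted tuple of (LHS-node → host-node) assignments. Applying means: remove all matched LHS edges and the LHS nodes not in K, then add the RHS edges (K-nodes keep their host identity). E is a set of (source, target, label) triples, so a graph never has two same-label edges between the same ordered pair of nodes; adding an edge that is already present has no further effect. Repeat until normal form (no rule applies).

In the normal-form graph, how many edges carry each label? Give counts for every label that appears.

[0] host  ⇒  7 nodes, 3 edges  {4-p->4 5-p->5 6-p->6}
[1] R2 @ {0↦4, 1↦1}  ⇒  6 nodes, 2 edges  {5-p->5 6-p->6}
[2] R2 @ {0↦5, 1↦1}  ⇒  5 nodes, 1 edges  {6-p->6}
[3] R2 @ {0↦6, 1↦1}  ⇒  4 nodes, 0 edges  {∅}
normal form: no rule applies after step 3
NF edges: []

Answer: (no edges)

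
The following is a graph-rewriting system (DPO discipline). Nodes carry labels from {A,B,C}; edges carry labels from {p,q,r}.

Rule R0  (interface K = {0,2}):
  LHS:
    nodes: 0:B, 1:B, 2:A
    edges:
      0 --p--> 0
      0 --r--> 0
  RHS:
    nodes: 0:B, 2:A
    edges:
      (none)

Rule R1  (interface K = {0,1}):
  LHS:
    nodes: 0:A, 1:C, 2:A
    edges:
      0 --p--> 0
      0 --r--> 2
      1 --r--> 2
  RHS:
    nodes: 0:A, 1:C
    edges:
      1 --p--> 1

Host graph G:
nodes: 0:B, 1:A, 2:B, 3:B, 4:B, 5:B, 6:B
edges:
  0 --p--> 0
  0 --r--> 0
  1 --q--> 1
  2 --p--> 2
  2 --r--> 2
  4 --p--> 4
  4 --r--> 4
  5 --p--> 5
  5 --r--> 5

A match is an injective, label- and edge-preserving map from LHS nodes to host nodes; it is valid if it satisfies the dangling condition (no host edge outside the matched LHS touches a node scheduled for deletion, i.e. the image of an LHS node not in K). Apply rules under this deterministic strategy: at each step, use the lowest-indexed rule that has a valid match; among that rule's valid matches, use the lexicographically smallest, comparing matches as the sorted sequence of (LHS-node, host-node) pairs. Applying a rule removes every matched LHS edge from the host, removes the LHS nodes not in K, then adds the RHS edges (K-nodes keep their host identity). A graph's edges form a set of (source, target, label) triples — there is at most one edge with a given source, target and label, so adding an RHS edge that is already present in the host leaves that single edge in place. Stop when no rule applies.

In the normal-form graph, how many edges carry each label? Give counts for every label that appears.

start.  V:7 E:9  edges: 0-p->0 0-r->0 1-q->1 2-p->2 2-r->2 4-p->4 4-r->4 5-p->5 5-r->5
1. fire R0 via {0↦0, 1↦3, 2↦1}  →  V:6 E:7  edges: 1-q->1 2-p->2 2-r->2 4-p->4 4-r->4 5-p->5 5-r->5
2. fire R0 via {0↦2, 1↦0, 2↦1}  →  V:5 E:5  edges: 1-q->1 4-p->4 4-r->4 5-p->5 5-r->5
3. fire R0 via {0↦4, 1↦2, 2↦1}  →  V:4 E:3  edges: 1-q->1 5-p->5 5-r->5
4. fire R0 via {0↦5, 1↦4, 2↦1}  →  V:3 E:1  edges: 1-q->1
final graph: no rule applies after step 4
NF edges: [(1, 1, 'q')]

Answer: q:1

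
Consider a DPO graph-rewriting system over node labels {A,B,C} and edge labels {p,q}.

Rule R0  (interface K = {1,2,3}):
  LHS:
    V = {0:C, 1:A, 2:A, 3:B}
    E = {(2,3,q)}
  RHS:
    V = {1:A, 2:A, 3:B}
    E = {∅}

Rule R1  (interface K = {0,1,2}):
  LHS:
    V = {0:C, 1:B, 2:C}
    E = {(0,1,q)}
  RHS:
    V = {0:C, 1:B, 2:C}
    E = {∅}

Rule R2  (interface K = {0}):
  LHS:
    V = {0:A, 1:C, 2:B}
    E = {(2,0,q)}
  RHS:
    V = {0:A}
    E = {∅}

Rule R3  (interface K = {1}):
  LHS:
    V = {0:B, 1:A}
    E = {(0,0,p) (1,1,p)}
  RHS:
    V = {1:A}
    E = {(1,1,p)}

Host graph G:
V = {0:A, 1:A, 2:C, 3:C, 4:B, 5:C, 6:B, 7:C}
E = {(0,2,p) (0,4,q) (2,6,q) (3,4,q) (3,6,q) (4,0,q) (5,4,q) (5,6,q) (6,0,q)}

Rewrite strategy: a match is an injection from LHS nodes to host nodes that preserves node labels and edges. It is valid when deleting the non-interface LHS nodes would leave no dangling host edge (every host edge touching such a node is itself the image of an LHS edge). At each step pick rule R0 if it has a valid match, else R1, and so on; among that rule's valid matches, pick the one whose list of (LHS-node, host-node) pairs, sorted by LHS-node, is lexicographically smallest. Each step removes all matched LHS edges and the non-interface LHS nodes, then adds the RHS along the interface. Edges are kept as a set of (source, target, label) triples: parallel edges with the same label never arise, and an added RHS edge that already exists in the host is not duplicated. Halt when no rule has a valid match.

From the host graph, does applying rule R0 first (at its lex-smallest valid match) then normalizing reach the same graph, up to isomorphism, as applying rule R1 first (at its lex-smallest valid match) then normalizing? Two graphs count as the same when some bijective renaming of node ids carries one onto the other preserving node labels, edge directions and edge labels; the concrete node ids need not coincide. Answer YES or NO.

branch R0-first: apply at {0↦7, 1↦1, 2↦0, 3↦4} → |E|=8, then 7 more step(s) → NF |V|=3 |E|=1 V={0:A, 1:A, 2:C} E=0-p->2
branch R1-first: apply at {0↦2, 1↦6, 2↦3} → |E|=8, then 7 more step(s) → NF |V|=3 |E|=1 V={0:A, 1:A, 2:C} E=0-p->2
graphs isomorphic (equal up to label-preserving node renaming)

Answer: YES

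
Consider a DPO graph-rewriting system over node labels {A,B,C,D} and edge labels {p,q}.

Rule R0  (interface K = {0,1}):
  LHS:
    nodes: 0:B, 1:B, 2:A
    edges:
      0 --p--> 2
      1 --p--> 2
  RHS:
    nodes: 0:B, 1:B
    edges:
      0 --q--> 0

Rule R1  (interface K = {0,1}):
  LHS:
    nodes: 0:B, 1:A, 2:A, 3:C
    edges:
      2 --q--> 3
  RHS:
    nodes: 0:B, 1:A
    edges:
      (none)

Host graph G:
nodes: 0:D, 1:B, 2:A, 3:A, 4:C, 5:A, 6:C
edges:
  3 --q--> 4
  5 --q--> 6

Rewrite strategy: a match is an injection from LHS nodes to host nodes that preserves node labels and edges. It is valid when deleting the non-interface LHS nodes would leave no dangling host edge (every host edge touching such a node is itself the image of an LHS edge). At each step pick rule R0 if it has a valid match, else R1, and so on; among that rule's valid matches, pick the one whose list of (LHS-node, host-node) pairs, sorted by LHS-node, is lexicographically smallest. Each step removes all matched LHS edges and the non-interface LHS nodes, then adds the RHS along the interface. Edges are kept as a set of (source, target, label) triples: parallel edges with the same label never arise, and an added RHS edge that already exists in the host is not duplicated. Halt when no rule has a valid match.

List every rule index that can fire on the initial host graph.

Answer: [R1]

Derivation:
R0: no valid match — LHS pattern not found
R1: 4 valid matches — {0↦1, 1↦2, 2↦3, 3↦4}, {0↦1, 1↦2, 2↦5, 3↦6}, {0↦1, 1↦3, 2↦5, 3↦6} (+1 more)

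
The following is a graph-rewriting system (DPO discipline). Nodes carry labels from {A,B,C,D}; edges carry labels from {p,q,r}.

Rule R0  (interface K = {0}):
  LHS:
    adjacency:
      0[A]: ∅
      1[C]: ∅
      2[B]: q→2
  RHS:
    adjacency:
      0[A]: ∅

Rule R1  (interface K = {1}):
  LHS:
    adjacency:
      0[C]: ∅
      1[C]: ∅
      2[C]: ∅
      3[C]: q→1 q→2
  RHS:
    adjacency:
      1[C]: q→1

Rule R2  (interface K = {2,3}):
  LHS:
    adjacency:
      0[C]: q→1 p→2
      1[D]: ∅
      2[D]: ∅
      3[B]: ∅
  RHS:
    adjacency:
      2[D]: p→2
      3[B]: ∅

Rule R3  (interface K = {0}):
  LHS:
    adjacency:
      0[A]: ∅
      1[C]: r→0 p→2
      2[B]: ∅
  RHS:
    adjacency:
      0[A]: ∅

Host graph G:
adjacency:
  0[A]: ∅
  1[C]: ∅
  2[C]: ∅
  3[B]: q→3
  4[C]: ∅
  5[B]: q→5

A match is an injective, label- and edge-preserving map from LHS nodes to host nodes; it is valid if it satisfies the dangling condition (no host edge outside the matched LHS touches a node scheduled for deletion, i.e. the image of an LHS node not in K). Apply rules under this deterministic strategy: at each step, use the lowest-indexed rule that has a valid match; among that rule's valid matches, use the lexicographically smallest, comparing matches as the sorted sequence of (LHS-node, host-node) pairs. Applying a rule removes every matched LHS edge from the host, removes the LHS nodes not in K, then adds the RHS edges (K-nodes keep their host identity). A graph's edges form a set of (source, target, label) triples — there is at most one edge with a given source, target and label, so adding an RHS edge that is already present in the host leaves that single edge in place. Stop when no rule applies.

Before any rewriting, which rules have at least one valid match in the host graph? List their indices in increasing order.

Answer: [R0]

Rewrite trace:
R0: 6 valid matches — {0↦0, 1↦1, 2↦3}, {0↦0, 1↦1, 2↦5}, {0↦0, 1↦2, 2↦3} (+3 more)
R1: no valid match — LHS pattern not found
R2: no valid match — LHS pattern not found
R3: no valid match — LHS pattern not found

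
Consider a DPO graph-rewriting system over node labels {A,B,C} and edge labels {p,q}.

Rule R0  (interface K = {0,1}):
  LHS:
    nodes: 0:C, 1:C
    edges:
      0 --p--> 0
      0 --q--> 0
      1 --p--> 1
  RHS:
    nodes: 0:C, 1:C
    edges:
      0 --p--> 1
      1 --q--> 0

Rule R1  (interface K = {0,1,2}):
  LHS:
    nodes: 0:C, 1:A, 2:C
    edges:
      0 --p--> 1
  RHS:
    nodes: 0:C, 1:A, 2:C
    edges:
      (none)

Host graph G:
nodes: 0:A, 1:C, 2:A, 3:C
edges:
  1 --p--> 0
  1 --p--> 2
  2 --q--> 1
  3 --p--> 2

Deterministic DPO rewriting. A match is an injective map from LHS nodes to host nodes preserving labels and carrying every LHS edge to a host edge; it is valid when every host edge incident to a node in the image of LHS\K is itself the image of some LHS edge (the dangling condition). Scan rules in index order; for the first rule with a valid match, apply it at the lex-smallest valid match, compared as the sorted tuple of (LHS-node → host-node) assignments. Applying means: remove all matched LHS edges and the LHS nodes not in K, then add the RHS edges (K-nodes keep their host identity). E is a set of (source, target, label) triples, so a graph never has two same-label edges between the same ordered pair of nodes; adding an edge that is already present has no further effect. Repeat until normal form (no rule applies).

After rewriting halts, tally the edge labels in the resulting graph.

start.  V:4 E:4  edges: 1-p->0 1-p->2 2-q->1 3-p->2
1. fire R1 via {0↦1, 1↦0, 2↦3}  →  V:4 E:3  edges: 1-p->2 2-q->1 3-p->2
2. fire R1 via {0↦1, 1↦2, 2↦3}  →  V:4 E:2  edges: 2-q->1 3-p->2
3. fire R1 via {0↦3, 1↦2, 2↦1}  →  V:4 E:1  edges: 2-q->1
final graph: no rule applies after step 3
NF edges: [(2, 1, 'q')]

Answer: q:1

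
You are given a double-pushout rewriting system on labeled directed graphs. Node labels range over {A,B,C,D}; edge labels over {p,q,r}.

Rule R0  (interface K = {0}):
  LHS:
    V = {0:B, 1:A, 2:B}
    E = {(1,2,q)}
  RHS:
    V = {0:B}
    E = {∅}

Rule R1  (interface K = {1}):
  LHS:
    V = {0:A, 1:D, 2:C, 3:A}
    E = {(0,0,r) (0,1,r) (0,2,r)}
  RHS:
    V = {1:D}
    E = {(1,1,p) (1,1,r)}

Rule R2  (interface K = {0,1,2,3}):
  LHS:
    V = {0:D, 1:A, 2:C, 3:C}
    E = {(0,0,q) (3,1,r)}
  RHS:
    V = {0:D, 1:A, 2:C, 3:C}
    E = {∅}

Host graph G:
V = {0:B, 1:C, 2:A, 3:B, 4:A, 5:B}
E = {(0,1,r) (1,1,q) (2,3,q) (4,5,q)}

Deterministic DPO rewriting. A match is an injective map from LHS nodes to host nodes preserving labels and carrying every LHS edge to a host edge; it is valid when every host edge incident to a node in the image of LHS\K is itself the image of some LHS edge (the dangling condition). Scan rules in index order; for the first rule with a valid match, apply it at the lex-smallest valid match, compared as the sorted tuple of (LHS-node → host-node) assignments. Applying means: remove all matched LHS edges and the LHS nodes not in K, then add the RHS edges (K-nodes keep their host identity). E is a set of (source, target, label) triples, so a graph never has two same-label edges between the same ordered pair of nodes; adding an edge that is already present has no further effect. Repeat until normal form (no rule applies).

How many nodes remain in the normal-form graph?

initial: |V|=6 |E|=4  E = 0-r->1 1-q->1 2-q->3 4-q->5
step 1: apply R0 at {0↦0, 1↦2, 2↦3}  → |V|=4 |E|=3  E = 0-r->1 1-q->1 4-q->5
step 2: apply R0 at {0↦0, 1↦4, 2↦5}  → |V|=2 |E|=2  E = 0-r->1 1-q->1
normal form: no rule applies after step 2
NF nodes: {0:B, 1:C}

Answer: 2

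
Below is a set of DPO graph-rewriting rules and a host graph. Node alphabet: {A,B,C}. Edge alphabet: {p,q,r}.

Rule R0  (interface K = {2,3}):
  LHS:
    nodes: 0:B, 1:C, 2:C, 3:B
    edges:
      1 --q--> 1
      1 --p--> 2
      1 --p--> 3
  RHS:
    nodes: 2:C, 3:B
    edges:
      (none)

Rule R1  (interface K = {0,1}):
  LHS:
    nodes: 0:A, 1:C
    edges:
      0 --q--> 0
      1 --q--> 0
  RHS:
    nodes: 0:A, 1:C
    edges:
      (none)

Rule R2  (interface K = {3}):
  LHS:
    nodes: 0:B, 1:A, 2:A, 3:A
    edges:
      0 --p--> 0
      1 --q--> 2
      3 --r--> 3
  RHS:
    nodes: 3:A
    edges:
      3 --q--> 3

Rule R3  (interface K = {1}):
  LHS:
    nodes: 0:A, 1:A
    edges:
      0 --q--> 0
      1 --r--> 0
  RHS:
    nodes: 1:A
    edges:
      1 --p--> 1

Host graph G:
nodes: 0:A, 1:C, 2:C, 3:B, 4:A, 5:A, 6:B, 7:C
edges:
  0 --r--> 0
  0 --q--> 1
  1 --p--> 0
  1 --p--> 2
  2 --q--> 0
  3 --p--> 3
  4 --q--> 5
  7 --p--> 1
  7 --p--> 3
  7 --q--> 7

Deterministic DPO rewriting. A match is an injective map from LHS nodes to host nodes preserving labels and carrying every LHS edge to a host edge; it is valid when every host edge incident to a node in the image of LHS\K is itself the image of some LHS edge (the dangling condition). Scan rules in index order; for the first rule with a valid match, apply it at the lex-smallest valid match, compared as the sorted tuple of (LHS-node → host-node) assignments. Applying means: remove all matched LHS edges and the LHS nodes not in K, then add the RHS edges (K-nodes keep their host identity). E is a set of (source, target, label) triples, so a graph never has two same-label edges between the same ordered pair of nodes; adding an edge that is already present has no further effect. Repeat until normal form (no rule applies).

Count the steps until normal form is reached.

start.  V:8 E:10  edges: 0-r->0 0-q->1 1-p->0 1-p->2 2-q->0 3-p->3 4-q->5 7-p->1 7-p->3 7-q->7
1. fire R0 via {0↦6, 1↦7, 2↦1, 3↦3}  →  V:6 E:7  edges: 0-r->0 0-q->1 1-p->0 1-p->2 2-q->0 3-p->3 4-q->5
2. fire R2 via {0↦3, 1↦4, 2↦5, 3↦0}  →  V:3 E:5  edges: 0-q->0 0-q->1 1-p->0 1-p->2 2-q->0
3. fire R1 via {0↦0, 1↦2}  →  V:3 E:3  edges: 0-q->1 1-p->0 1-p->2
halt: no rule applies after step 3

Answer: 3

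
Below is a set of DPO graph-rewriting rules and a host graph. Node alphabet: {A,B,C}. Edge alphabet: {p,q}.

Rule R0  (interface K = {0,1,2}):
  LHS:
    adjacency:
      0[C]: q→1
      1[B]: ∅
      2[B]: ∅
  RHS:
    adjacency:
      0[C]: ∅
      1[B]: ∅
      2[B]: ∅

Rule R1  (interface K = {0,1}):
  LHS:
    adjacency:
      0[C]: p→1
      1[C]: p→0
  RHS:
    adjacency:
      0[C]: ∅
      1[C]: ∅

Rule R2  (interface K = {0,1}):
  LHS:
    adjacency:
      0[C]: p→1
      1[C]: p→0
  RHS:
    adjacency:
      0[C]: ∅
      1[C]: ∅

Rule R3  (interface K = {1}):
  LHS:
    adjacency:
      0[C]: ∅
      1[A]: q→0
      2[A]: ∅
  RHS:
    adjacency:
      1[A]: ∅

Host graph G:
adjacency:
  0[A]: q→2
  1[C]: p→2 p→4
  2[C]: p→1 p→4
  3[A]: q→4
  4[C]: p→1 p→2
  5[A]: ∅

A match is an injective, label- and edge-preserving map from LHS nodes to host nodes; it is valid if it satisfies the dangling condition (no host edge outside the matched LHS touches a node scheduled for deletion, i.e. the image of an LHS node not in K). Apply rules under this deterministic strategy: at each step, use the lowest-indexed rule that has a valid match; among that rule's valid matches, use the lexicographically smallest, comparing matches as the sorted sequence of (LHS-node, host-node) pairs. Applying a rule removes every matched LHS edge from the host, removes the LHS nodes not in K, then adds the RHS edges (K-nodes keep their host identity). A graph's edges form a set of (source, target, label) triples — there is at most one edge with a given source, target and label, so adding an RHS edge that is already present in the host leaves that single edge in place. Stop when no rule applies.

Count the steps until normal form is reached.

Answer: 5

Derivation:
[0] host  ⇒  6 nodes, 8 edges  {0-q->2 1-p->2 1-p->4 2-p->1 2-p->4 3-q->4 4-p->1 4-p->2}
[1] R1 @ {0↦1, 1↦2}  ⇒  6 nodes, 6 edges  {0-q->2 1-p->4 2-p->4 3-q->4 4-p->1 4-p->2}
[2] R1 @ {0↦1, 1↦4}  ⇒  6 nodes, 4 edges  {0-q->2 2-p->4 3-q->4 4-p->2}
[3] R1 @ {0↦2, 1↦4}  ⇒  6 nodes, 2 edges  {0-q->2 3-q->4}
[4] R3 @ {0↦2, 1↦0, 2↦5}  ⇒  4 nodes, 1 edges  {3-q->4}
[5] R3 @ {0↦4, 1↦3, 2↦0}  ⇒  2 nodes, 0 edges  {∅}
final graph: no rule applies after step 5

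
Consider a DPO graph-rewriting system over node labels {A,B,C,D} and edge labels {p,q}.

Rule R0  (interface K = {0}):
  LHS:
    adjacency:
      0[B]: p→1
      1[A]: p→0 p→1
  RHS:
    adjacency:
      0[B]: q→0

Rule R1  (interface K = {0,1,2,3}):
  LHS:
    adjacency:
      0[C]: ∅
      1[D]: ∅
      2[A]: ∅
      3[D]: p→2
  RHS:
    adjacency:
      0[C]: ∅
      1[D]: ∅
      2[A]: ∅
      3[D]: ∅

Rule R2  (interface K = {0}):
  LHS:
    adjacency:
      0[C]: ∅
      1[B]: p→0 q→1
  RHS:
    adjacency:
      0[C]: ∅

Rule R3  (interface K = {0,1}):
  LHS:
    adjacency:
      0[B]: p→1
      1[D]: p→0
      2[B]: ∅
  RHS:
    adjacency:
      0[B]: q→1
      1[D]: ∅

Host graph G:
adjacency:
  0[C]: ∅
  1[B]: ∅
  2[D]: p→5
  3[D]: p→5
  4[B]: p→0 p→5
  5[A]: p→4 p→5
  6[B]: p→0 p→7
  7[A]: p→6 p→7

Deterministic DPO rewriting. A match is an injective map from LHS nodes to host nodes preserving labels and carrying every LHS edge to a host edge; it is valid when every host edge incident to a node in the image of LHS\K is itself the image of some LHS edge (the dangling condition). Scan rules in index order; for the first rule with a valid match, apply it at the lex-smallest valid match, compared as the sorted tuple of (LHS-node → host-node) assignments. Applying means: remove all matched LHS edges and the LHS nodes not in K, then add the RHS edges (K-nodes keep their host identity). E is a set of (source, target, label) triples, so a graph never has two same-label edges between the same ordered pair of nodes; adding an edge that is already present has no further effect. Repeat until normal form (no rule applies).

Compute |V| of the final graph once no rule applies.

initial: |V|=8 |E|=10  E = 2-p->5 3-p->5 4-p->0 4-p->5 5-p->4 5-p->5 6-p->0 6-p->7 7-p->6 7-p->7
step 1: apply R0 at {0↦6, 1↦7}  → |V|=7 |E|=8  E = 2-p->5 3-p->5 4-p->0 4-p->5 5-p->4 5-p->5 6-p->0 6-q->6
step 2: apply R1 at {0↦0, 1↦2, 2↦5, 3↦3}  → |V|=7 |E|=7  E = 2-p->5 4-p->0 4-p->5 5-p->4 5-p->5 6-p->0 6-q->6
step 3: apply R1 at {0↦0, 1↦3, 2↦5, 3↦2}  → |V|=7 |E|=6  E = 4-p->0 4-p->5 5-p->4 5-p->5 6-p->0 6-q->6
step 4: apply R0 at {0↦4, 1↦5}  → |V|=6 |E|=4  E = 4-p->0 4-q->4 6-p->0 6-q->6
step 5: apply R2 at {0↦0, 1↦4}  → |V|=5 |E|=2  E = 6-p->0 6-q->6
step 6: apply R2 at {0↦0, 1↦6}  → |V|=4 |E|=0  E = ∅
normal form: no rule applies after step 6
NF nodes: {0:C, 1:B, 2:D, 3:D}

Answer: 4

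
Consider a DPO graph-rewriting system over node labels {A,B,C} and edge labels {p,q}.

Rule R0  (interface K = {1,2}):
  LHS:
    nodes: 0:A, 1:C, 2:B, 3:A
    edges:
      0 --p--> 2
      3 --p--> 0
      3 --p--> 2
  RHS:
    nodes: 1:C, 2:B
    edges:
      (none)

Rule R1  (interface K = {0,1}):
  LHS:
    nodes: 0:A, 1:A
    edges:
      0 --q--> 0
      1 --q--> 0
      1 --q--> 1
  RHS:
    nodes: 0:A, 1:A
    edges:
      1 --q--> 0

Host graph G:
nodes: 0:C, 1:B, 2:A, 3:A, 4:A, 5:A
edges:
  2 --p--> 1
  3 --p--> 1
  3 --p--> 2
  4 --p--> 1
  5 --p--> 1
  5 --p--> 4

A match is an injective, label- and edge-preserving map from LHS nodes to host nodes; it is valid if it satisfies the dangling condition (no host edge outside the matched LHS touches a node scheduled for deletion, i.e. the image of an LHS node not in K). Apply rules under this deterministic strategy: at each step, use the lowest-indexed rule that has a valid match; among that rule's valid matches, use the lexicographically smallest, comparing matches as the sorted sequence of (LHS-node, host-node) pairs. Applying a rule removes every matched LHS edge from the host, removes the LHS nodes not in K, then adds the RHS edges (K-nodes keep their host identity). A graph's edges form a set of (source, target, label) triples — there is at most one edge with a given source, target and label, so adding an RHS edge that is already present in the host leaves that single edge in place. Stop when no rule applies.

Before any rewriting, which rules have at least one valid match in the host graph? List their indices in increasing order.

R0: 2 valid matches — {0↦2, 1↦0, 2↦1, 3↦3}, {0↦4, 1↦0, 2↦1, 3↦5}
R1: no valid match — LHS pattern not found

Answer: [R0]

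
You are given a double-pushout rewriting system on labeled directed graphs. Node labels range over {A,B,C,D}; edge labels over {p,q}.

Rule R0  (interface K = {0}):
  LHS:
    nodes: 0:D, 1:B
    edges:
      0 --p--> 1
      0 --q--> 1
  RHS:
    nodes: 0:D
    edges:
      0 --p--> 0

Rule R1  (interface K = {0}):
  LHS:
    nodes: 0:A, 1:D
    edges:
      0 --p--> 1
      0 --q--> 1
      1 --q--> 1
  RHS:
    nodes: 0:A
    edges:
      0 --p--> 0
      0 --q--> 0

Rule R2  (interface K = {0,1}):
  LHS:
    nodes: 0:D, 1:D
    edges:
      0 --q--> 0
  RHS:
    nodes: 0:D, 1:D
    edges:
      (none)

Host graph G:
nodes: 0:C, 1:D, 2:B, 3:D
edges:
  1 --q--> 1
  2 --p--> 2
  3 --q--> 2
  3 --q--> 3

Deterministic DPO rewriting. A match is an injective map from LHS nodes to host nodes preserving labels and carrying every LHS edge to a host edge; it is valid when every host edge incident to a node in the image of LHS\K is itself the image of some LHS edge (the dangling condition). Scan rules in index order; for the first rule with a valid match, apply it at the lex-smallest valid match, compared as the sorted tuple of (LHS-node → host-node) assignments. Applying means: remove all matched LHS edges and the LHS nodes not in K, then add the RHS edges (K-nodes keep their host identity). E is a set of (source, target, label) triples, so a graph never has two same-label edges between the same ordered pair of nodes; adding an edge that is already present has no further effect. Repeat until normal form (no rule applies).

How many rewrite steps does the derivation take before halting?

initial: |V|=4 |E|=4  E = 1-q->1 2-p->2 3-q->2 3-q->3
step 1: apply R2 at {0↦1, 1↦3}  → |V|=4 |E|=3  E = 2-p->2 3-q->2 3-q->3
step 2: apply R2 at {0↦3, 1↦1}  → |V|=4 |E|=2  E = 2-p->2 3-q->2
normal form: no rule applies after step 2

Answer: 2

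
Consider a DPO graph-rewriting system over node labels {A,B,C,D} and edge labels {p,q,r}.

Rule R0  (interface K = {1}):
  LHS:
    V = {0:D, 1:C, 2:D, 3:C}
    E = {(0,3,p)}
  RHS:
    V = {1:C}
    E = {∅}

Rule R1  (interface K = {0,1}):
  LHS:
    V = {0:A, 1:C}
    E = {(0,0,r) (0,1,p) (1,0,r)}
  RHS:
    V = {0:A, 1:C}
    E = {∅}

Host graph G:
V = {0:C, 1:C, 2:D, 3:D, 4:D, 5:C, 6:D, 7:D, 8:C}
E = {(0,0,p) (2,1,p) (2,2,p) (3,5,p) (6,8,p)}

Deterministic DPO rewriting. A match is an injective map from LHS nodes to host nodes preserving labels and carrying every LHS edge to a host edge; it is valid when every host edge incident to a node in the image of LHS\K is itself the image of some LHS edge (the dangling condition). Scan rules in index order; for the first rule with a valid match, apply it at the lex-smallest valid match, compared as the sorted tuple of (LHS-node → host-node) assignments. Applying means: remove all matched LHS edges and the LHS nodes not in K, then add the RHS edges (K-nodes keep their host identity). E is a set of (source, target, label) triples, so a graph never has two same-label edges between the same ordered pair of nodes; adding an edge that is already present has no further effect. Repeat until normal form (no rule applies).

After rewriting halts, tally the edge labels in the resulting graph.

[0] host  ⇒  9 nodes, 5 edges  {0-p->0 2-p->1 2-p->2 3-p->5 6-p->8}
[1] R0 @ {0↦3, 1↦0, 2↦4, 3↦5}  ⇒  6 nodes, 4 edges  {0-p->0 2-p->1 2-p->2 6-p->8}
[2] R0 @ {0↦6, 1↦0, 2↦7, 3↦8}  ⇒  3 nodes, 3 edges  {0-p->0 2-p->1 2-p->2}
halt: no rule applies after step 2
NF edges: [(0, 0, 'p'), (2, 1, 'p'), (2, 2, 'p')]

Answer: p:3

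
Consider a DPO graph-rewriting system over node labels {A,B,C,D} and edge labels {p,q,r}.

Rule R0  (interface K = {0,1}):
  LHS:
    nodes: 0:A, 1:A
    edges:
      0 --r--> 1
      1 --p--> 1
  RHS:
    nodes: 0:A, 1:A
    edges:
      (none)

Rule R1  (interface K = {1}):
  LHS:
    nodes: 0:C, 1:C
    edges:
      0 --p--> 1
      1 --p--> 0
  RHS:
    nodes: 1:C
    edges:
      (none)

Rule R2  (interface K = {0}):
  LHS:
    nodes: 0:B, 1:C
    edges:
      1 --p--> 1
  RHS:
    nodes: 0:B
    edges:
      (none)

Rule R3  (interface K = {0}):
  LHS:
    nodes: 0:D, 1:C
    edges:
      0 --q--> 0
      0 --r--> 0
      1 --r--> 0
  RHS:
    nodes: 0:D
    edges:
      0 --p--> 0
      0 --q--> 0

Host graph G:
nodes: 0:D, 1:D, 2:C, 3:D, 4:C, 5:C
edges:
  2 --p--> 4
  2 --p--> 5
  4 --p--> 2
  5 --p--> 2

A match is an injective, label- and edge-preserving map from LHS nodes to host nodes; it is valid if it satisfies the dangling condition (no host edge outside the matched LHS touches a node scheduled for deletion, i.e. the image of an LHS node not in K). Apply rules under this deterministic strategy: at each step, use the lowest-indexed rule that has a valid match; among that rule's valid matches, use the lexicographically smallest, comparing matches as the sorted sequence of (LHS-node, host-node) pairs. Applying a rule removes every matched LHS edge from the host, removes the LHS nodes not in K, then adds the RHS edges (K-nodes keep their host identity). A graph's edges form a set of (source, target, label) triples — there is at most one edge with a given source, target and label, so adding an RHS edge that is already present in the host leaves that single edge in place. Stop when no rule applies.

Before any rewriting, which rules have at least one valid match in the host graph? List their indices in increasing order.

R0: no valid match — LHS pattern not found
R1: 2 valid matches — {0↦4, 1↦2}, {0↦5, 1↦2}
R2: no valid match — LHS pattern not found
R3: no valid match — LHS pattern not found

Answer: [R1]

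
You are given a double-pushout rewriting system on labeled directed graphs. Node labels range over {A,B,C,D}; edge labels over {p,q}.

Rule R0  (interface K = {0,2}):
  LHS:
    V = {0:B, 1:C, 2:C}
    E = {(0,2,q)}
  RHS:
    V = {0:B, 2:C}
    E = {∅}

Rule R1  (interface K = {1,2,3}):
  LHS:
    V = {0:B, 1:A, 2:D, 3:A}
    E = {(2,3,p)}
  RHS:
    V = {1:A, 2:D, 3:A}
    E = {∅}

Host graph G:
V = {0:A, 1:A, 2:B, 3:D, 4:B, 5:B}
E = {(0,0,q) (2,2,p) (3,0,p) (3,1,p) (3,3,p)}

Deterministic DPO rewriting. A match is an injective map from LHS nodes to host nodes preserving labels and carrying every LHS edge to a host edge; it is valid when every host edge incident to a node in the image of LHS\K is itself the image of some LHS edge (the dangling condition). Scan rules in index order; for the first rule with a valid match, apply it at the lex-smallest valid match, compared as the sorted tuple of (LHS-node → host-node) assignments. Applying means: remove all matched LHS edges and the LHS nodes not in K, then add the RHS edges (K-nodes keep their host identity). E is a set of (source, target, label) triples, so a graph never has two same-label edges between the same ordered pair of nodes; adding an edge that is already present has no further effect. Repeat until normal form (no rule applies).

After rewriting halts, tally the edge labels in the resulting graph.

Answer: p:2 q:1

Derivation:
initial: |V|=6 |E|=5  E = 0-q->0 2-p->2 3-p->0 3-p->1 3-p->3
step 1: apply R1 at {0↦4, 1↦0, 2↦3, 3↦1}  → |V|=5 |E|=4  E = 0-q->0 2-p->2 3-p->0 3-p->3
step 2: apply R1 at {0↦5, 1↦1, 2↦3, 3↦0}  → |V|=4 |E|=3  E = 0-q->0 2-p->2 3-p->3
halt: no rule applies after step 2
NF edges: [(0, 0, 'q'), (2, 2, 'p'), (3, 3, 'p')]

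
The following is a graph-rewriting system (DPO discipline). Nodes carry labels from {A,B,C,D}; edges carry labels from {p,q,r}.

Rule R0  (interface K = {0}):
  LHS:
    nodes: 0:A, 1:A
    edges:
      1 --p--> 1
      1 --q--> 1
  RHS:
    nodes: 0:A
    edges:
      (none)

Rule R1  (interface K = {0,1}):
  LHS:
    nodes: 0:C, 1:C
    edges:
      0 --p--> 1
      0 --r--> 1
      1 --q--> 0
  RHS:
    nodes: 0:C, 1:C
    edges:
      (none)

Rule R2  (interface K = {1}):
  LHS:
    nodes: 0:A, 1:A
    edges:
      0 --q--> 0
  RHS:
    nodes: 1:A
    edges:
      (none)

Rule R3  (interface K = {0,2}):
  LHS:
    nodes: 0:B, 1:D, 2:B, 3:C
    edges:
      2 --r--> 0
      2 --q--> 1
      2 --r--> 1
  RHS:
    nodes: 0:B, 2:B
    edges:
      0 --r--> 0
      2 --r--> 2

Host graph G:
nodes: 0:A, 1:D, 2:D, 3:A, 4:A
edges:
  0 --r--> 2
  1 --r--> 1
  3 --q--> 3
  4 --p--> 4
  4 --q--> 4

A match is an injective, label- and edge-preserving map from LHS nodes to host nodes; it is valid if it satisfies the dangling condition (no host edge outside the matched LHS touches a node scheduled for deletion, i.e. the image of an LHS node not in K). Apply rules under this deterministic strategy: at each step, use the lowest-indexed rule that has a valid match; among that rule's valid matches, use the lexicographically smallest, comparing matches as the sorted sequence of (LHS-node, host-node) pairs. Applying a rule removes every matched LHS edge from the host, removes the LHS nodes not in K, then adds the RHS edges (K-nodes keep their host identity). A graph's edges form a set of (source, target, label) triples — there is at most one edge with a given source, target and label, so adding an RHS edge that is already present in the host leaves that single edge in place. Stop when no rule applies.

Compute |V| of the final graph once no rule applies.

Answer: 3

Derivation:
initial: |V|=5 |E|=5  E = 0-r->2 1-r->1 3-q->3 4-p->4 4-q->4
step 1: apply R0 at {0↦0, 1↦4}  → |V|=4 |E|=3  E = 0-r->2 1-r->1 3-q->3
step 2: apply R2 at {0↦3, 1↦0}  → |V|=3 |E|=2  E = 0-r->2 1-r->1
final graph: no rule applies after step 2
NF nodes: {0:A, 1:D, 2:D}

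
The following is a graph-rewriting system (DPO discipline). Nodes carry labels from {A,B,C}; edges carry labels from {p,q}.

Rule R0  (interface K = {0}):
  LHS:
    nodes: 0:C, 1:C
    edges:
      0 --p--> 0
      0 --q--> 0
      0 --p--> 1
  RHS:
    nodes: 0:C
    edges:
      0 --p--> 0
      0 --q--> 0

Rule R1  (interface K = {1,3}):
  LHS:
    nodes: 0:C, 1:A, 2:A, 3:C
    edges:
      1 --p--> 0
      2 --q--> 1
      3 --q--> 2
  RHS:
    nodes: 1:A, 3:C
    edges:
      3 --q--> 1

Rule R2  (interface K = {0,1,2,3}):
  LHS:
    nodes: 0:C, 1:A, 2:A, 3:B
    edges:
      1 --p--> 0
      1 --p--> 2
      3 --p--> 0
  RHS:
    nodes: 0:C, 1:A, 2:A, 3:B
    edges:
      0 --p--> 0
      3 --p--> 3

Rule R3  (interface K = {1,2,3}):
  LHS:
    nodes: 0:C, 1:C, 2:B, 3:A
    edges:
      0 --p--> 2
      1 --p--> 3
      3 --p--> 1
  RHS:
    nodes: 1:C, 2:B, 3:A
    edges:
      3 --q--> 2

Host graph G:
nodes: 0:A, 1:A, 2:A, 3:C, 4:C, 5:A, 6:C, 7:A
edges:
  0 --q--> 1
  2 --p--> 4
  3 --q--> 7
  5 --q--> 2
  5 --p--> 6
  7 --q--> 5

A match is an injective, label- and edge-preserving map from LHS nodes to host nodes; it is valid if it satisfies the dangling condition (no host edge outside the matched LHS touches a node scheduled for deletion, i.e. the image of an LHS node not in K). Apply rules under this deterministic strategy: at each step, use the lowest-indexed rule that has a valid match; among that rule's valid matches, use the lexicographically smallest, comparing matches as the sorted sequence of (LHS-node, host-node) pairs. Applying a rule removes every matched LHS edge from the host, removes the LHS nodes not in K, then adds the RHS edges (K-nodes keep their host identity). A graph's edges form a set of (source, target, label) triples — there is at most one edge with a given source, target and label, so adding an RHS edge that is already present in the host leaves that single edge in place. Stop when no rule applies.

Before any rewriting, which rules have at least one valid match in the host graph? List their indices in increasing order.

Answer: [R1]

Rewrite trace:
R0: no valid match — LHS pattern not found
R1: 1 valid match — {0↦6, 1↦5, 2↦7, 3↦3}
R2: no valid match — LHS pattern not found
R3: no valid match — LHS pattern not found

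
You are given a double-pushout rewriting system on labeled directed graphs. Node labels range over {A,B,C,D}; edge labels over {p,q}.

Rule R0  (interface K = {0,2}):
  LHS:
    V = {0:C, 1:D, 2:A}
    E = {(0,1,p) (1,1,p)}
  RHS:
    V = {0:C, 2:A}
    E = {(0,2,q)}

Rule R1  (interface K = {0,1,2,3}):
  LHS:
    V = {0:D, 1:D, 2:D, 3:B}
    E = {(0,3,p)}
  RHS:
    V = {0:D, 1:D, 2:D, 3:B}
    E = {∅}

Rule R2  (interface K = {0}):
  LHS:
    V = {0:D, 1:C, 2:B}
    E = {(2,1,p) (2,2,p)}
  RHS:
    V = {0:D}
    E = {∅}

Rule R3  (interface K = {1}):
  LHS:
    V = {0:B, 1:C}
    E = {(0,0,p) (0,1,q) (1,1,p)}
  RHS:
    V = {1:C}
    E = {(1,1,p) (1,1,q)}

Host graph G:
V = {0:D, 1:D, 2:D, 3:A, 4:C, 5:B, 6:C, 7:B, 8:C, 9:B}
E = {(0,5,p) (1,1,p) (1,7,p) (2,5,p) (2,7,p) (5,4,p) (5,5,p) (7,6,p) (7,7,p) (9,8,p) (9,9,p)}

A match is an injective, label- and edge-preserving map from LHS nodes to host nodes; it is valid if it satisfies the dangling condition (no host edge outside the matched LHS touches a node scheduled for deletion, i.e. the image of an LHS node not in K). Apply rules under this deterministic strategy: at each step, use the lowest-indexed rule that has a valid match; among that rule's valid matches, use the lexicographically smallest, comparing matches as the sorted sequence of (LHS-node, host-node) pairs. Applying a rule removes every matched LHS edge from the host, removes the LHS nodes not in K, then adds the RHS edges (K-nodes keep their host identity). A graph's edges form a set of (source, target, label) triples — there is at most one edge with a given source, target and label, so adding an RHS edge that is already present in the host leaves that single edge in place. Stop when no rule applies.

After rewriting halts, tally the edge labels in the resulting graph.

initial: |V|=10 |E|=11  E = 0-p->5 1-p->1 1-p->7 2-p->5 2-p->7 5-p->4 5-p->5 7-p->6 7-p->7 9-p->8 9-p->9
step 1: apply R1 at {0↦0, 1↦1, 2↦2, 3↦5}  → |V|=10 |E|=10  E = 1-p->1 1-p->7 2-p->5 2-p->7 5-p->4 5-p->5 7-p->6 7-p->7 9-p->8 9-p->9
step 2: apply R1 at {0↦1, 1↦0, 2↦2, 3↦7}  → |V|=10 |E|=9  E = 1-p->1 2-p->5 2-p->7 5-p->4 5-p->5 7-p->6 7-p->7 9-p->8 9-p->9
step 3: apply R1 at {0↦2, 1↦0, 2↦1, 3↦5}  → |V|=10 |E|=8  E = 1-p->1 2-p->7 5-p->4 5-p->5 7-p->6 7-p->7 9-p->8 9-p->9
step 4: apply R1 at {0↦2, 1↦0, 2↦1, 3↦7}  → |V|=10 |E|=7  E = 1-p->1 5-p->4 5-p->5 7-p->6 7-p->7 9-p->8 9-p->9
step 5: apply R2 at {0↦0, 1↦4, 2↦5}  → |V|=8 |E|=5  E = 1-p->1 7-p->6 7-p->7 9-p->8 9-p->9
step 6: apply R2 at {0↦0, 1↦6, 2↦7}  → |V|=6 |E|=3  E = 1-p->1 9-p->8 9-p->9
step 7: apply R2 at {0↦0, 1↦8, 2↦9}  → |V|=4 |E|=1  E = 1-p->1
normal form: no rule applies after step 7
NF edges: [(1, 1, 'p')]

Answer: p:1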